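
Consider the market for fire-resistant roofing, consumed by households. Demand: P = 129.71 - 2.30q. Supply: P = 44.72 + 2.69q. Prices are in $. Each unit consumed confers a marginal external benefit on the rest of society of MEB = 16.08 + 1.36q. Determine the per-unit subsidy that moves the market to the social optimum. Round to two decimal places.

subsidy = $53.95 per unit

Social marginal benefit = demand + MEB = 145.79 - 0.94q.
Set SMB = MC: 145.79 - 0.94q = 44.72 + 2.69q → q* = 27.8430.
The Pigouvian subsidy equals MEB at q*: 16.08 + 1.36×27.8430 = 53.9465.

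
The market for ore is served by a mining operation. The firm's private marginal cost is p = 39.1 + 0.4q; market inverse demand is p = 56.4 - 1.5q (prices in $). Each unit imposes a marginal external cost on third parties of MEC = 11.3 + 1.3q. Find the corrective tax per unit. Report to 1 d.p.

tax = $13.7 per unit

Social marginal cost = private MC + MEC = 50.4 + 1.7q.
Set SMC = demand: 50.4 + 1.7q = 56.4 - 1.5q → q* = 1.8750.
The Pigouvian tax equals MEC at q*: 11.3 + 1.3×1.8750 = 13.7375.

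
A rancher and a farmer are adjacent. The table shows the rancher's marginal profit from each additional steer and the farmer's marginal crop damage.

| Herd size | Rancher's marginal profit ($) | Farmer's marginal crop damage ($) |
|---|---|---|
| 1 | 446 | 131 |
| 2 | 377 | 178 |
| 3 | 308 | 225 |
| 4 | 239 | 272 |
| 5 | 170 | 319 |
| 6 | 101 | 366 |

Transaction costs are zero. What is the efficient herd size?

Bargaining reaches the level where marginal profit last exceeds marginal crop damage.
That holds through level 3 (308 ≥ 225) but not at 4 (239 < 272).

3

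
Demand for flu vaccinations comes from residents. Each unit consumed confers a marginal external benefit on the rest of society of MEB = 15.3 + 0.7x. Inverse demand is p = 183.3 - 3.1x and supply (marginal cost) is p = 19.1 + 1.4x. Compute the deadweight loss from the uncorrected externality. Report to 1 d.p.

Market equilibrium (private): 19.1 + 1.4x = 183.3 - 3.1x → x_m = 36.4889.
Social marginal benefit = demand + MEB = 198.6 - 2.4x.
Set SMB = MC: 198.6 - 2.4x = 19.1 + 1.4x → x* = 47.2368.
Between x* and x_m the wedge SMB − MC runs linearly from 0 to MEB(x_m), so the loss is a triangle.
DWL = ½ × 10.7479 × 40.8422 = 219.4839.

DWL = 219.5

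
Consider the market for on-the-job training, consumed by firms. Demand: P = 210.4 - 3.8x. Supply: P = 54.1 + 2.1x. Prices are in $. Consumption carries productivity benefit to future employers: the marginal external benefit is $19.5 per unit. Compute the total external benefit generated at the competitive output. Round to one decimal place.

Market equilibrium (private): 54.1 + 2.1x = 210.4 - 3.8x → x_m = 26.4915.
Total external benefit = MEB × x_m = 19.5 × 26.4915 = 516.5843.

$516.6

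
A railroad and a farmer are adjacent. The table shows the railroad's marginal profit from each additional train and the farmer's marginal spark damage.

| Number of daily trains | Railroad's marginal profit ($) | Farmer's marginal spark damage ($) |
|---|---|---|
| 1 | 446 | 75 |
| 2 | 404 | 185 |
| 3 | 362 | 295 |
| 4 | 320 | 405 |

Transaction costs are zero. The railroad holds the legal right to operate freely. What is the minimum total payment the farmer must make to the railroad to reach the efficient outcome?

Left alone the railroad would choose level 4 (marginal profit stays positive).
Efficient level: k* = 3 (marginal profit ≥ marginal spark damage through 3).
The farmer must at least cover the railroad's forgone profit from cutting 4→3: 320 = 320.

$320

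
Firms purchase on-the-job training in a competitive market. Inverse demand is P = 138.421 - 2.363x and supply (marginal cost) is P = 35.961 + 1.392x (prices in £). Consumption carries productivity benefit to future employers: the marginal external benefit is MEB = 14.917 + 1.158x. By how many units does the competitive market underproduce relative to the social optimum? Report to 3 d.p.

Market equilibrium (private): 35.961 + 1.392x = 138.421 - 2.363x → x_m = 27.2863.
Social marginal benefit = demand + MEB = 153.338 - 1.205x.
Set SMB = MC: 153.338 - 1.205x = 35.961 + 1.392x → x* = 45.1972.
Gap = |27.2863 − 45.1972| = 17.9109.

17.911 units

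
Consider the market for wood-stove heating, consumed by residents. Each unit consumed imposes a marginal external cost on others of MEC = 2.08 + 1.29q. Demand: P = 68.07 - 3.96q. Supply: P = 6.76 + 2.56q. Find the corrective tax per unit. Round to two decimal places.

tax = 11.86 per unit

Social marginal benefit = demand − MEC = 65.99 - 5.25q.
Set SMB = MC: 65.99 - 5.25q = 6.76 + 2.56q → q* = 7.5839.
The Pigouvian tax equals MEC at q*: 2.08 + 1.29×7.5839 = 11.8632.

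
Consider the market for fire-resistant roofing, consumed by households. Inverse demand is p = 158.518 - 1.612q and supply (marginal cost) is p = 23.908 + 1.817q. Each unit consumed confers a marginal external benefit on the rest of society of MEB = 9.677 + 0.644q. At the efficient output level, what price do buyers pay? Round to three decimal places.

P = 75.003

Social marginal benefit = demand + MEB = 168.195 - 0.968q.
Set SMB = MC: 168.195 - 0.968q = 23.908 + 1.817q → q* = 51.8086.
Consumer price on the demand curve at q*: 158.518 − 1.612×51.8086 = 75.0025.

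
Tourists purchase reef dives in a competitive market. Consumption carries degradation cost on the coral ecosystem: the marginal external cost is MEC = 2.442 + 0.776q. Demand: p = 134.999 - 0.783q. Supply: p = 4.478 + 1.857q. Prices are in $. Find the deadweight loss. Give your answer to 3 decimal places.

DWL = $243.740

Market equilibrium (private): 4.478 + 1.857q = 134.999 - 0.783q → q_m = 49.4398.
Social marginal benefit = demand − MEC = 132.557 - 1.559q.
Set SMB = MC: 132.557 - 1.559q = 4.478 + 1.857q → q* = 37.4939.
The loss is the area between SMB and MC from q* to q_m; with linear curves that's a triangle of height MEC(q_m).
DWL = ½ × 11.9459 × 40.8073 = 243.7400.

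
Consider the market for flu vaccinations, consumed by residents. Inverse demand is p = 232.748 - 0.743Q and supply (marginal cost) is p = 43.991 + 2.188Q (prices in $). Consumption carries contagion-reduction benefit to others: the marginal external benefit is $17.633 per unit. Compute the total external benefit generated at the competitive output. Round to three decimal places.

$1135.569

Market equilibrium (private): 43.991 + 2.188Q = 232.748 - 0.743Q → Q_m = 64.4002.
Total external benefit = MEB × Q_m = 17.633 × 64.4002 = 1135.5687.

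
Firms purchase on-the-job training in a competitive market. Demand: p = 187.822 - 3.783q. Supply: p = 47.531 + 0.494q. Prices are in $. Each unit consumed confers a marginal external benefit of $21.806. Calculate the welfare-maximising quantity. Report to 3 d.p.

Social marginal benefit = demand + MEB = 209.628 - 3.783q.
Set SMB = MC: 209.628 - 3.783q = 47.531 + 0.494q → q* = 37.8997.

q* = 37.900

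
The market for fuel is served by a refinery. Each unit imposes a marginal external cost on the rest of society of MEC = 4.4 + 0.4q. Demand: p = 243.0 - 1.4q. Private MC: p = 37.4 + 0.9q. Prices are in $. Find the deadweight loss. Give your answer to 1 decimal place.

Market equilibrium (private): 37.4 + 0.9q = 243.0 - 1.4q → q_m = 89.3913.
Social marginal cost = private MC + MEC = 41.8 + 1.3q.
Set SMC = demand: 41.8 + 1.3q = 243.0 - 1.4q → q* = 74.5185.
Height of the DWL triangle at q_m is SMC(q_m) − demand(q_m) = MEC(q_m) = 40.1565.
DWL = ½ × 14.8728 × 40.1565 = 298.6198.

DWL = $298.6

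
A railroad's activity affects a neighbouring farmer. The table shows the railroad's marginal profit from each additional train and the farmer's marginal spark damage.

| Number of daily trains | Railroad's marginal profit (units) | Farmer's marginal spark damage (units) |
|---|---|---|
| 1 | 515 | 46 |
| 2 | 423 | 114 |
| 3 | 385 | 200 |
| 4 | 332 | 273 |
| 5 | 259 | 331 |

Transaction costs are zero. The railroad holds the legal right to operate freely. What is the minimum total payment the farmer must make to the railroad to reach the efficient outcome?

259

Left alone the railroad would choose level 5 (marginal profit stays positive).
Efficient level: k* = 4 (marginal profit ≥ marginal spark damage through 4).
The farmer must at least cover the railroad's forgone profit from cutting 5→4: 259 = 259.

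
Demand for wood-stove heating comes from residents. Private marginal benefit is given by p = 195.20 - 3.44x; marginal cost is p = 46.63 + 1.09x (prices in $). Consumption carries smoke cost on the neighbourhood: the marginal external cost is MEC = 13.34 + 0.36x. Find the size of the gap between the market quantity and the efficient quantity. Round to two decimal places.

Market equilibrium (private): 46.63 + 1.09x = 195.20 - 3.44x → x_m = 32.7969.
Social marginal benefit = demand − MEC = 181.86 - 3.80x.
Set SMB = MC: 181.86 - 3.80x = 46.63 + 1.09x → x* = 27.6544.
Gap = |32.7969 − 27.6544| = 5.1425.

5.14 units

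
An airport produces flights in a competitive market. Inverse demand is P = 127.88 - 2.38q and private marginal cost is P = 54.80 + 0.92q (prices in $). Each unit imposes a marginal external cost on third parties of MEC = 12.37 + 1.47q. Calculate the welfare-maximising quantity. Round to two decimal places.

q* = 12.73

Social marginal cost = private MC + MEC = 67.17 + 2.39q.
Set SMC = demand: 67.17 + 2.39q = 127.88 - 2.38q → q* = 12.7275.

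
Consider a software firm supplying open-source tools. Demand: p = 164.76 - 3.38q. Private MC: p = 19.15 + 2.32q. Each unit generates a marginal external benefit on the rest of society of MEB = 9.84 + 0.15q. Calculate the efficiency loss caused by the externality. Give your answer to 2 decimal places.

DWL = 16.84

Market equilibrium (private): 19.15 + 2.32q = 164.76 - 3.38q → q_m = 25.5456.
Social marginal cost = private MC − MEB = 9.31 + 2.17q.
Set SMC = demand: 9.31 + 2.17q = 164.76 - 3.38q → q* = 28.0090.
The welfare-loss triangle has base |q_m − q*| and height MEB(q_m) (the vertical gap between SMC and demand is zero at q* and MEB at q_m).
DWL = ½ × 2.4634 × 13.6718 = 16.8396.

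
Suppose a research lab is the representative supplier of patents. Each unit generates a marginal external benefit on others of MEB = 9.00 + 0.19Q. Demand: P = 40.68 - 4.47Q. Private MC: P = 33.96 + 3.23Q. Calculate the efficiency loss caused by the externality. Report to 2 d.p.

Market equilibrium (private): 33.96 + 3.23Q = 40.68 - 4.47Q → Q_m = 0.8727.
Social marginal cost = private MC − MEB = 24.96 + 3.04Q.
Set SMC = demand: 24.96 + 3.04Q = 40.68 - 4.47Q → Q* = 2.0932.
Height of the DWL triangle at Q_m is demand(Q_m) − SMC(Q_m) = MEB(Q_m) = 9.1658.
DWL = ½ × 1.2205 × 9.1658 = 5.5934.

DWL = 5.59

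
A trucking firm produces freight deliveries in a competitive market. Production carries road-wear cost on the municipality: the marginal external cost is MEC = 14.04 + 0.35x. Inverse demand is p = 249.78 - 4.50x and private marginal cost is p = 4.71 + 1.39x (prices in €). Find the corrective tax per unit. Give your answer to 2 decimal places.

Social marginal cost = private MC + MEC = 18.75 + 1.74x.
Set SMC = demand: 18.75 + 1.74x = 249.78 - 4.50x → x* = 37.0240.
The Pigouvian tax equals MEC at x*: 14.04 + 0.35×37.0240 = 26.9984.

tax = €27.00 per unit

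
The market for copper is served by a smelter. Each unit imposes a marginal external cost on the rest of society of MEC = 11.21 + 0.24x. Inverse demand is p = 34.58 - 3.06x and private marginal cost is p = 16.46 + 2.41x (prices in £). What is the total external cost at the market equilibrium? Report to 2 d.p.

Market equilibrium (private): 16.46 + 2.41x = 34.58 - 3.06x → x_m = 3.3126.
Total external cost = ∫₀^{x_m} (11.21 + 0.24x) dx = 11.21×3.3126 + ½×0.24×3.3126² = 38.4510.

£38.45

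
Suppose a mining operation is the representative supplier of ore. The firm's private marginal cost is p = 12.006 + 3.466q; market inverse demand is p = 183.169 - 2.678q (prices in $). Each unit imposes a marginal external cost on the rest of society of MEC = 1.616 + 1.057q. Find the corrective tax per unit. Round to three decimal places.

tax = $26.503 per unit

Social marginal cost = private MC + MEC = 13.622 + 4.523q.
Set SMC = demand: 13.622 + 4.523q = 183.169 - 2.678q → q* = 23.5449.
The Pigouvian tax equals MEC at q*: 1.616 + 1.057×23.5449 = 26.5030.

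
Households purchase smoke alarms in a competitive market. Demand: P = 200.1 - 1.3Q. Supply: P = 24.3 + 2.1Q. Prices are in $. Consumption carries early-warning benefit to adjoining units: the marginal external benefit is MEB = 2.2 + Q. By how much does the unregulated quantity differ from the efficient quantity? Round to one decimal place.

Market equilibrium (private): 24.3 + 2.1Q = 200.1 - 1.3Q → Q_m = 51.7059.
Social marginal benefit = demand + MEB = 202.3 - 0.3Q.
Set SMB = MC: 202.3 - 0.3Q = 24.3 + 2.1Q → Q* = 74.1667.
Gap = |51.7059 − 74.1667| = 22.4608.

22.5 units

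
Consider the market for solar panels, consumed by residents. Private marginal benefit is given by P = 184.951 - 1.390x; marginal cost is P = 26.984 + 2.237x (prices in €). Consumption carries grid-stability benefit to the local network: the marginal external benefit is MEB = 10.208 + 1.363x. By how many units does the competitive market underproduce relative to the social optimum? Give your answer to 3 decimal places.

Market equilibrium (private): 26.984 + 2.237x = 184.951 - 1.390x → x_m = 43.5531.
Social marginal benefit = demand + MEB = 195.159 - 0.027x.
Set SMB = MC: 195.159 - 0.027x = 26.984 + 2.237x → x* = 74.2822.
Gap = |43.5531 − 74.2822| = 30.7291.

30.729 units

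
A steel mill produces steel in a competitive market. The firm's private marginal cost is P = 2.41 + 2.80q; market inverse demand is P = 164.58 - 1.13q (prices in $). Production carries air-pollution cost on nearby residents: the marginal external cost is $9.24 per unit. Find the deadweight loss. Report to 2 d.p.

Market equilibrium (private): 2.41 + 2.80q = 164.58 - 1.13q → q_m = 41.2646.
Social marginal cost = private MC + MEC = 11.65 + 2.80q.
Set SMC = demand: 11.65 + 2.80q = 164.58 - 1.13q → q* = 38.9135.
Height of the DWL triangle at q_m is SMC(q_m) − demand(q_m) = MEC(q_m) = 9.2400.
DWL = ½ × 2.3511 × 9.2400 = 10.8621.

DWL = $10.86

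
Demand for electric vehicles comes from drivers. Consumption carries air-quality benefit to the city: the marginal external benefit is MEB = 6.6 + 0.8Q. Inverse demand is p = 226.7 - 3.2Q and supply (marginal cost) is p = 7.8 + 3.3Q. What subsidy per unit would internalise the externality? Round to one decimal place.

Social marginal benefit = demand + MEB = 233.3 - 2.4Q.
Set SMB = MC: 233.3 - 2.4Q = 7.8 + 3.3Q → Q* = 39.5614.
The Pigouvian subsidy equals MEB at Q*: 6.6 + 0.8×39.5614 = 38.2491.

subsidy = 38.2 per unit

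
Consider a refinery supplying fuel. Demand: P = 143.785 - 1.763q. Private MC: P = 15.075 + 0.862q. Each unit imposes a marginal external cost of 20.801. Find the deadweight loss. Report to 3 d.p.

Market equilibrium (private): 15.075 + 0.862q = 143.785 - 1.763q → q_m = 49.0324.
Social marginal cost = private MC + MEC = 35.876 + 0.862q.
Set SMC = demand: 35.876 + 0.862q = 143.785 - 1.763q → q* = 41.1082.
The welfare-loss triangle has base |q_m − q*| and height MEC(q_m) (the vertical gap between SMC and demand is zero at q* and MEC at q_m).
DWL = ½ × 7.9242 × 20.8010 = 82.4156.

DWL = 82.416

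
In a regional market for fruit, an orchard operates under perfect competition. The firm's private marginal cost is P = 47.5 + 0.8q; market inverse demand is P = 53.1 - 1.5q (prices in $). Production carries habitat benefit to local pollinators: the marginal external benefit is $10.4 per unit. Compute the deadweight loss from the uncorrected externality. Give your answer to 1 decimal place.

DWL = $23.5

Market equilibrium (private): 47.5 + 0.8q = 53.1 - 1.5q → q_m = 2.4348.
Social marginal cost = private MC − MEB = 37.1 + 0.8q.
Set SMC = demand: 37.1 + 0.8q = 53.1 - 1.5q → q* = 6.9565.
The loss is the area between SMC and demand from q* to q_m; with linear curves that's a triangle of height MEB(q_m).
DWL = ½ × 4.5217 × 10.4000 = 23.5128.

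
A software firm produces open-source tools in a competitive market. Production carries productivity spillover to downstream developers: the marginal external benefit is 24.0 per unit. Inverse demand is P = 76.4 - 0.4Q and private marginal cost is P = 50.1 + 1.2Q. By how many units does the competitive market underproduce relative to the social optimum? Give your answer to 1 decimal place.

Market equilibrium (private): 50.1 + 1.2Q = 76.4 - 0.4Q → Q_m = 16.4375.
Social marginal cost = private MC − MEB = 26.1 + 1.2Q.
Set SMC = demand: 26.1 + 1.2Q = 76.4 - 0.4Q → Q* = 31.4375.
Gap = |16.4375 − 31.4375| = 15.0000.

15.0 units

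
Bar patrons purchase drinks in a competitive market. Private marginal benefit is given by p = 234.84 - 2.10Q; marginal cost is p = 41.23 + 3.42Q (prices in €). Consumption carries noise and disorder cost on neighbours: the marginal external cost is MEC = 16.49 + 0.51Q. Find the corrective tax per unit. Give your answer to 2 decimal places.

tax = €31.47 per unit

Social marginal benefit = demand − MEC = 218.35 - 2.61Q.
Set SMB = MC: 218.35 - 2.61Q = 41.23 + 3.42Q → Q* = 29.3731.
The Pigouvian tax equals MEC at Q*: 16.49 + 0.51×29.3731 = 31.4703.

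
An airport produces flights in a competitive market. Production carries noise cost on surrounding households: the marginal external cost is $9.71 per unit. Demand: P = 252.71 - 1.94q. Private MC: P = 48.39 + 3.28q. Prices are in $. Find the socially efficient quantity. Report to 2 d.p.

q* = 37.28

Social marginal cost = private MC + MEC = 58.10 + 3.28q.
Set SMC = demand: 58.10 + 3.28q = 252.71 - 1.94q → q* = 37.2816.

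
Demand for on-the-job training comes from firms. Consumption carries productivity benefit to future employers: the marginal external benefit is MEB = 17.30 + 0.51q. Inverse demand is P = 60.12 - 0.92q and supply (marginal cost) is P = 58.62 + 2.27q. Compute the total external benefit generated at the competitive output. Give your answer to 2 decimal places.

Market equilibrium (private): 58.62 + 2.27q = 60.12 - 0.92q → q_m = 0.4702.
Total external benefit = ∫₀^{q_m} (17.30 + 0.51q) dq = 17.30×0.4702 + ½×0.51×0.4702² = 8.1908.

8.19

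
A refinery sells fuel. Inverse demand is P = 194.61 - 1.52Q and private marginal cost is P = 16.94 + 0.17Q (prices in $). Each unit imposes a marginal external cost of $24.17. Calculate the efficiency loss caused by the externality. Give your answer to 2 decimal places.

DWL = $172.84

Market equilibrium (private): 16.94 + 0.17Q = 194.61 - 1.52Q → Q_m = 105.1302.
Social marginal cost = private MC + MEC = 41.11 + 0.17Q.
Set SMC = demand: 41.11 + 0.17Q = 194.61 - 1.52Q → Q* = 90.8284.
The loss is the area between SMC and demand from Q* to Q_m; with linear curves that's a triangle of height MEC(Q_m).
DWL = ½ × 14.3018 × 24.1700 = 172.8373.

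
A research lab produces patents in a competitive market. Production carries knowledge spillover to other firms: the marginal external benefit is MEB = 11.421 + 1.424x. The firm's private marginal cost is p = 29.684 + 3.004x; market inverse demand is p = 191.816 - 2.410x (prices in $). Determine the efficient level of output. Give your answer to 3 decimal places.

Social marginal cost = private MC − MEB = 18.263 + 1.580x.
Set SMC = demand: 18.263 + 1.580x = 191.816 - 2.410x → x* = 43.4970.

x* = 43.497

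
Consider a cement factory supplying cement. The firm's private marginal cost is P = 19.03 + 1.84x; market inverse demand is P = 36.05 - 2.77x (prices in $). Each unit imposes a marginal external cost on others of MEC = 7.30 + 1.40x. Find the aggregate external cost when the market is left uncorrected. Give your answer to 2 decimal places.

Market equilibrium (private): 19.03 + 1.84x = 36.05 - 2.77x → x_m = 3.6920.
Total external cost = ∫₀^{x_m} (7.30 + 1.40x) dx = 7.30×3.6920 + ½×1.40×3.6920² = 36.4932.

$36.49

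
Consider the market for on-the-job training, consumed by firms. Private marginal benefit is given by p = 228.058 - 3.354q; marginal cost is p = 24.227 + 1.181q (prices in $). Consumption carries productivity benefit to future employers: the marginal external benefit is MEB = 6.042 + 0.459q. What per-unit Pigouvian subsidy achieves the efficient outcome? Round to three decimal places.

Social marginal benefit = demand + MEB = 234.100 - 2.895q.
Set SMB = MC: 234.100 - 2.895q = 24.227 + 1.181q → q* = 51.4899.
The Pigouvian subsidy equals MEB at q*: 6.042 + 0.459×51.4899 = 29.6759.

subsidy = $29.676 per unit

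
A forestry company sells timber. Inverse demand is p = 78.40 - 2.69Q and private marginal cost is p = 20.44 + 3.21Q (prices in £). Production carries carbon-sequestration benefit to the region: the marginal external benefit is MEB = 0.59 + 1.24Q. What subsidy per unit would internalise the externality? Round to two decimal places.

Social marginal cost = private MC − MEB = 19.85 + 1.97Q.
Set SMC = demand: 19.85 + 1.97Q = 78.40 - 2.69Q → Q* = 12.5644.
The Pigouvian subsidy equals MEB at Q*: 0.59 + 1.24×12.5644 = 16.1699.

subsidy = £16.17 per unit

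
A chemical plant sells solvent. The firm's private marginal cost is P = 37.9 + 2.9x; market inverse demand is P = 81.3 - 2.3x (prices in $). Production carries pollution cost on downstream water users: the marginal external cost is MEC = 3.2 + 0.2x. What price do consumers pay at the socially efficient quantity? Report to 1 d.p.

P = $64.2

Social marginal cost = private MC + MEC = 41.1 + 3.1x.
Set SMC = demand: 41.1 + 3.1x = 81.3 - 2.3x → x* = 7.4444.
Consumer price on the demand curve at x*: 81.3 − 2.3×7.4444 = 64.1779.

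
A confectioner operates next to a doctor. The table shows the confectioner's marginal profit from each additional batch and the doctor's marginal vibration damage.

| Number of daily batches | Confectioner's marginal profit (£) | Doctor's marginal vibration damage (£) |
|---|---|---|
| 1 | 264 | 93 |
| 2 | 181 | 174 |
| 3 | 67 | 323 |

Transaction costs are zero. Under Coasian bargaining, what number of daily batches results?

Bargaining reaches the level where marginal profit last exceeds marginal vibration damage.
That holds through level 2 (181 ≥ 174) but not at 3 (67 < 323).

2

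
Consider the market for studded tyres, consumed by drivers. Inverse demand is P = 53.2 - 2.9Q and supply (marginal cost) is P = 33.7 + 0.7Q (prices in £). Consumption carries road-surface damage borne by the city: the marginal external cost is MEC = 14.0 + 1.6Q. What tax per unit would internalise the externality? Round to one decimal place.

Social marginal benefit = demand − MEC = 39.2 - 4.5Q.
Set SMB = MC: 39.2 - 4.5Q = 33.7 + 0.7Q → Q* = 1.0577.
The Pigouvian tax equals MEC at Q*: 14.0 + 1.6×1.0577 = 15.6923.

tax = £15.7 per unit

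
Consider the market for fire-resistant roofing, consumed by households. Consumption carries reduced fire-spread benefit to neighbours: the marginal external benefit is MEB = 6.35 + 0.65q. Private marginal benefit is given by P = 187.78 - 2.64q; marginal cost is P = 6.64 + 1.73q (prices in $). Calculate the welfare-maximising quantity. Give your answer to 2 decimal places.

q* = 50.40

Social marginal benefit = demand + MEB = 194.13 - 1.99q.
Set SMB = MC: 194.13 - 1.99q = 6.64 + 1.73q → q* = 50.4005.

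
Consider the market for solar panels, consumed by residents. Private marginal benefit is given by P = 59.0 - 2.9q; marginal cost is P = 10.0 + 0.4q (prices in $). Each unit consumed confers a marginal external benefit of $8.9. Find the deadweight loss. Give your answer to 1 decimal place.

Market equilibrium (private): 10.0 + 0.4q = 59.0 - 2.9q → q_m = 14.8485.
Social marginal benefit = demand + MEB = 67.9 - 2.9q.
Set SMB = MC: 67.9 - 2.9q = 10.0 + 0.4q → q* = 17.5455.
Between q* and q_m the wedge SMB − MC runs linearly from 0 to MEB(q_m), so the loss is a triangle.
DWL = ½ × 2.6970 × 8.9000 = 12.0017.

DWL = $12.0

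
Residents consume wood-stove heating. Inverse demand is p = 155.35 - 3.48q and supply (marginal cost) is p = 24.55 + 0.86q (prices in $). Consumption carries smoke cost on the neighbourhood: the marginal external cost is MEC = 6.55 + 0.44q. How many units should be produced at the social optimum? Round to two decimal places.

Social marginal benefit = demand − MEC = 148.80 - 3.92q.
Set SMB = MC: 148.80 - 3.92q = 24.55 + 0.86q → q* = 25.9937.

q* = 25.99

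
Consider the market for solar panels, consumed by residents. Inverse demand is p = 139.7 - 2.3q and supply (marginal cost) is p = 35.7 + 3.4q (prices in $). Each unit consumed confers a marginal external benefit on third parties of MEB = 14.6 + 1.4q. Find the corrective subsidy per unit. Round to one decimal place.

subsidy = $53.2 per unit

Social marginal benefit = demand + MEB = 154.3 - 0.9q.
Set SMB = MC: 154.3 - 0.9q = 35.7 + 3.4q → q* = 27.5814.
The Pigouvian subsidy equals MEB at q*: 14.6 + 1.4×27.5814 = 53.2140.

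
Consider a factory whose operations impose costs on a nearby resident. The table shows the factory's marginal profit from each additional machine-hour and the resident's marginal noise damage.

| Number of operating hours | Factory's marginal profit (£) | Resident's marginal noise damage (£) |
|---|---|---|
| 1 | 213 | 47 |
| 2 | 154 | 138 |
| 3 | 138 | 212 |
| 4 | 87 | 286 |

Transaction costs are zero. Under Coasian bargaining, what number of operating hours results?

Bargaining reaches the level where marginal profit last exceeds marginal noise damage.
That holds through level 2 (154 ≥ 138) but not at 3 (138 < 212).

2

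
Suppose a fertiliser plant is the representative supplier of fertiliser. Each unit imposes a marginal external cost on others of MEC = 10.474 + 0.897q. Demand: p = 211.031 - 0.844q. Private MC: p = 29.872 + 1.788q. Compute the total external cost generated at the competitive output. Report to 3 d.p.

2845.682

Market equilibrium (private): 29.872 + 1.788q = 211.031 - 0.844q → q_m = 68.8294.
Total external cost = ∫₀^{q_m} (10.474 + 0.897q) dq = 10.474×68.8294 + ½×0.897×68.8294² = 2845.6817.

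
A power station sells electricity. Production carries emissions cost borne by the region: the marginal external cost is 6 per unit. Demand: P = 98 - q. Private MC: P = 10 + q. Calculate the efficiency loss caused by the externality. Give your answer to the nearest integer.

Market equilibrium (private): 10 + q = 98 - q → q_m = 44.0000.
Social marginal cost = private MC + MEC = 16 + q.
Set SMC = demand: 16 + q = 98 - q → q* = 41.0000.
The loss is the area between SMC and demand from q* to q_m; with linear curves that's a triangle of height MEC(q_m).
DWL = ½ × 3.0000 × 6.0000 = 9.0000.

DWL = 9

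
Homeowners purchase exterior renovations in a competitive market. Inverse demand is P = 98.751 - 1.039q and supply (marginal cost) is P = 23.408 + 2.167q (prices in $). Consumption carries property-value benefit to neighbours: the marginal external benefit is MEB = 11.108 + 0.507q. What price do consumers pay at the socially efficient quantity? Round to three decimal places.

Social marginal benefit = demand + MEB = 109.859 - 0.532q.
Set SMB = MC: 109.859 - 0.532q = 23.408 + 2.167q → q* = 32.0308.
Consumer price on the demand curve at q*: 98.751 − 1.039×32.0308 = 65.4710.

P = $65.471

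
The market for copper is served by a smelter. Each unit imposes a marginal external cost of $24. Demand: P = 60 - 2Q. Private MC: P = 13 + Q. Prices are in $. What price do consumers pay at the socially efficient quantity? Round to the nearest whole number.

P = $45

Social marginal cost = private MC + MEC = 37 + Q.
Set SMC = demand: 37 + Q = 60 - 2Q → Q* = 7.6667.
Consumer price on the demand curve at Q*: 60 − 2×7.6667 = 44.6666.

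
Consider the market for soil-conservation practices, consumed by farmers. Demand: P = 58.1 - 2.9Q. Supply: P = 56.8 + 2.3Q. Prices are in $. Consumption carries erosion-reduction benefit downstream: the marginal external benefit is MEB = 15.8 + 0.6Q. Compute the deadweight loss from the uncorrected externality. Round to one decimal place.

Market equilibrium (private): 56.8 + 2.3Q = 58.1 - 2.9Q → Q_m = 0.2500.
Social marginal benefit = demand + MEB = 73.9 - 2.3Q.
Set SMB = MC: 73.9 - 2.3Q = 56.8 + 2.3Q → Q* = 3.7174.
Height of the DWL triangle at Q_m is SMB(Q_m) − MC(Q_m) = MEB(Q_m) = 15.9500.
DWL = ½ × 3.4674 × 15.9500 = 27.6525.

DWL = $27.7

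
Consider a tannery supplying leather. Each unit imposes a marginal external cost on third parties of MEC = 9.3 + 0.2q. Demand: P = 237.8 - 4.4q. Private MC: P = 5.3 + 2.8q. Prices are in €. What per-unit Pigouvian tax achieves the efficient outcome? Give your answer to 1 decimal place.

Social marginal cost = private MC + MEC = 14.6 + 3.0q.
Set SMC = demand: 14.6 + 3.0q = 237.8 - 4.4q → q* = 30.1622.
The Pigouvian tax equals MEC at q*: 9.3 + 0.2×30.1622 = 15.3324.

tax = €15.3 per unit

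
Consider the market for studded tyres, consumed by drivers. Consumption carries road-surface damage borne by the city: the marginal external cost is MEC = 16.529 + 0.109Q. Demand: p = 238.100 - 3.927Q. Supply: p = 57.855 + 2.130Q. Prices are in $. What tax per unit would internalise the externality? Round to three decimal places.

Social marginal benefit = demand − MEC = 221.571 - 4.036Q.
Set SMB = MC: 221.571 - 4.036Q = 57.855 + 2.130Q → Q* = 26.5514.
The Pigouvian tax equals MEC at Q*: 16.529 + 0.109×26.5514 = 19.4231.

tax = $19.423 per unit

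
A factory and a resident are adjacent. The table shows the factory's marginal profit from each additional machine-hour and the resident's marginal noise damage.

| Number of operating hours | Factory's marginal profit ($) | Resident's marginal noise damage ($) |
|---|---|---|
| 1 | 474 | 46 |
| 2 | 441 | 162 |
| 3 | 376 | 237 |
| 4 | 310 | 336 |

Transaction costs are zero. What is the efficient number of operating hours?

3

Bargaining reaches the level where marginal profit last exceeds marginal noise damage.
That holds through level 3 (376 ≥ 237) but not at 4 (310 < 336).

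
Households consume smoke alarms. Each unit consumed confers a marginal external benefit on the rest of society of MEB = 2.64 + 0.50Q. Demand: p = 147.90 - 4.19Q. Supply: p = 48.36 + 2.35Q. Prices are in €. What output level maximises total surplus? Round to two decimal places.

Q* = 16.92

Social marginal benefit = demand + MEB = 150.54 - 3.69Q.
Set SMB = MC: 150.54 - 3.69Q = 48.36 + 2.35Q → Q* = 16.9172.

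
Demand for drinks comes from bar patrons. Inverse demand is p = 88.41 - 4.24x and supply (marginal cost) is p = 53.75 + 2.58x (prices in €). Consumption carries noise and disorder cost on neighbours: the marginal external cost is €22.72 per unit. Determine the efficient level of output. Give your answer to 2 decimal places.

Social marginal benefit = demand − MEC = 65.69 - 4.24x.
Set SMB = MC: 65.69 - 4.24x = 53.75 + 2.58x → x* = 1.7507.

x* = 1.75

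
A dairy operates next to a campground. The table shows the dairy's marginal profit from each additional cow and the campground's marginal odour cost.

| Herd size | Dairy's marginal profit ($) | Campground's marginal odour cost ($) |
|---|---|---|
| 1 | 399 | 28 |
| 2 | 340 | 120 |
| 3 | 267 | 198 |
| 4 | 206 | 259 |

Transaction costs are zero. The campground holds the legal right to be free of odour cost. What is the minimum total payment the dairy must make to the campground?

Efficient level: marginal profit ≥ marginal odour cost through level 3, so k* = 3.
With the campground holding the right, the dairy must at least compensate total damage at k*: 28 + 120 + 198 = 346.

$346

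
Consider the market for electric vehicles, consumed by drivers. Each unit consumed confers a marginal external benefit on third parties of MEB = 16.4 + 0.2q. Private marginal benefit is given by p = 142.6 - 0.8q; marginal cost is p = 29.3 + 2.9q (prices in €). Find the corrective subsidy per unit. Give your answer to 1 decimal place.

Social marginal benefit = demand + MEB = 159.0 - 0.6q.
Set SMB = MC: 159.0 - 0.6q = 29.3 + 2.9q → q* = 37.0571.
The Pigouvian subsidy equals MEB at q*: 16.4 + 0.2×37.0571 = 23.8114.

subsidy = €23.8 per unit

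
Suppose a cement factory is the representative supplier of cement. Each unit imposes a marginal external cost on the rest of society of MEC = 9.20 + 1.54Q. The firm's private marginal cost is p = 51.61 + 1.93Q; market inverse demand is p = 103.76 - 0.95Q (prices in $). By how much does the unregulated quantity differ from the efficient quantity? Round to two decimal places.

8.39 units

Market equilibrium (private): 51.61 + 1.93Q = 103.76 - 0.95Q → Q_m = 18.1076.
Social marginal cost = private MC + MEC = 60.81 + 3.47Q.
Set SMC = demand: 60.81 + 3.47Q = 103.76 - 0.95Q → Q* = 9.7172.
Gap = |18.1076 − 9.7172| = 8.3904.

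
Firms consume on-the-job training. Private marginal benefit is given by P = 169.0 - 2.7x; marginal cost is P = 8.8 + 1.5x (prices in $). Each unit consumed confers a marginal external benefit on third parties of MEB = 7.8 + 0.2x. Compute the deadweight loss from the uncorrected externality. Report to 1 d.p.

Market equilibrium (private): 8.8 + 1.5x = 169.0 - 2.7x → x_m = 38.1429.
Social marginal benefit = demand + MEB = 176.8 - 2.5x.
Set SMB = MC: 176.8 - 2.5x = 8.8 + 1.5x → x* = 42.0000.
Between x* and x_m the wedge SMB − MC runs linearly from 0 to MEB(x_m), so the loss is a triangle.
DWL = ½ × 3.8571 × 15.4286 = 29.7548.

DWL = $29.8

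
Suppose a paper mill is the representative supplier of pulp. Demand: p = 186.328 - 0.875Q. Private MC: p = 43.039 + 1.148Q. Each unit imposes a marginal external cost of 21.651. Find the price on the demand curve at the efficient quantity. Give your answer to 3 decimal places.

Social marginal cost = private MC + MEC = 64.690 + 1.148Q.
Set SMC = demand: 64.690 + 1.148Q = 186.328 - 0.875Q → Q* = 60.1275.
Consumer price on the demand curve at Q*: 186.328 − 0.875×60.1275 = 133.7164.

P = 133.716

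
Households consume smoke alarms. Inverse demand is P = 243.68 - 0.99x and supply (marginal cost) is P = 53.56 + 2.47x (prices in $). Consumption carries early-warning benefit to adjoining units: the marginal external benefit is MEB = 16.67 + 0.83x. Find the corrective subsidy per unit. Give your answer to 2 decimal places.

Social marginal benefit = demand + MEB = 260.35 - 0.16x.
Set SMB = MC: 260.35 - 0.16x = 53.56 + 2.47x → x* = 78.6274.
The Pigouvian subsidy equals MEB at x*: 16.67 + 0.83×78.6274 = 81.9307.

subsidy = $81.93 per unit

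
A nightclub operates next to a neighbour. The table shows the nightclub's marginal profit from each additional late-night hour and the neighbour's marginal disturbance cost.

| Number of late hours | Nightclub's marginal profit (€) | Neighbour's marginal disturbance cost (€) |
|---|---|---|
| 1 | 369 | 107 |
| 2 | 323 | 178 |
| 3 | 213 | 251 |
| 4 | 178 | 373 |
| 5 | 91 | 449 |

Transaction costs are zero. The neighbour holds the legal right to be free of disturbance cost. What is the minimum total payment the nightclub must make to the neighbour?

Efficient level: marginal profit ≥ marginal disturbance cost through level 2, so k* = 2.
With the neighbour holding the right, the nightclub must at least compensate total damage at k*: 107 + 178 = 285.

€285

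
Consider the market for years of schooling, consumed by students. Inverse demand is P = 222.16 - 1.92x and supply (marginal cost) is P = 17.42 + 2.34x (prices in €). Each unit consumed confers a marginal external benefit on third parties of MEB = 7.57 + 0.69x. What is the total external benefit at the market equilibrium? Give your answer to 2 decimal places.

€1160.72

Market equilibrium (private): 17.42 + 2.34x = 222.16 - 1.92x → x_m = 48.0610.
Total external benefit = ∫₀^{x_m} (7.57 + 0.69x) dx = 7.57×48.0610 + ½×0.69×48.0610² = 1160.7234.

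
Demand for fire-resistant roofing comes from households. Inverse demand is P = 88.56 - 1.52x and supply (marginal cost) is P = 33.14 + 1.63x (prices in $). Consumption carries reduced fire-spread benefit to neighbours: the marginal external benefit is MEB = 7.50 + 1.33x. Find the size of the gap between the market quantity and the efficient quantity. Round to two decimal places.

16.98 units

Market equilibrium (private): 33.14 + 1.63x = 88.56 - 1.52x → x_m = 17.5937.
Social marginal benefit = demand + MEB = 96.06 - 0.19x.
Set SMB = MC: 96.06 - 0.19x = 33.14 + 1.63x → x* = 34.5714.
Gap = |17.5937 − 34.5714| = 16.9777.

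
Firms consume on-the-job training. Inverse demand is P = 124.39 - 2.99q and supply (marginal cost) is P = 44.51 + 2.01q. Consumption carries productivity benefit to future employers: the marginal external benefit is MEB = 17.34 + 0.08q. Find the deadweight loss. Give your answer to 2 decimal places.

DWL = 35.23

Market equilibrium (private): 44.51 + 2.01q = 124.39 - 2.99q → q_m = 15.9760.
Social marginal benefit = demand + MEB = 141.73 - 2.91q.
Set SMB = MC: 141.73 - 2.91q = 44.51 + 2.01q → q* = 19.7602.
Between q* and q_m the wedge SMB − MC runs linearly from 0 to MEB(q_m), so the loss is a triangle.
DWL = ½ × 3.7842 × 18.6181 = 35.2273.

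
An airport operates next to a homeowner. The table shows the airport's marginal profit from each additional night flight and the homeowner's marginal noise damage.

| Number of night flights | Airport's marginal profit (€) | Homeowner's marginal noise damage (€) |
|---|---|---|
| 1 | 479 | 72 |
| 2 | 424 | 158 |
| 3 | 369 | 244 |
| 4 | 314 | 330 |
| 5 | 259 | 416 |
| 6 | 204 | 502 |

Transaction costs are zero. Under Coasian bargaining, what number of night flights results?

Bargaining reaches the level where marginal profit last exceeds marginal noise damage.
That holds through level 3 (369 ≥ 244) but not at 4 (314 < 330).

3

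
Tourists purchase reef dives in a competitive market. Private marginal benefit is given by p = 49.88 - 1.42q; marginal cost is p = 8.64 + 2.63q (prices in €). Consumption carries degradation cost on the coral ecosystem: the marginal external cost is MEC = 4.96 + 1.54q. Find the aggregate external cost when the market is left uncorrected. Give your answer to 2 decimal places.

€130.35

Market equilibrium (private): 8.64 + 2.63q = 49.88 - 1.42q → q_m = 10.1827.
Total external cost = ∫₀^{q_m} (4.96 + 1.54q) dq = 4.96×10.1827 + ½×1.54×10.1827² = 130.3455.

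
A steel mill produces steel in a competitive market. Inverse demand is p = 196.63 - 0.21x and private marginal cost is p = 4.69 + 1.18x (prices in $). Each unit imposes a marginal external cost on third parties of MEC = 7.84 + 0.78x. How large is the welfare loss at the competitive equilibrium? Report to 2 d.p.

Market equilibrium (private): 4.69 + 1.18x = 196.63 - 0.21x → x_m = 138.0863.
Social marginal cost = private MC + MEC = 12.53 + 1.96x.
Set SMC = demand: 12.53 + 1.96x = 196.63 - 0.21x → x* = 84.8387.
The welfare-loss triangle has base |x_m − x*| and height MEC(x_m) (the vertical gap between SMC and demand is zero at x* and MEC at x_m).
DWL = ½ × 53.2476 × 115.5473 = 3076.3082.

DWL = $3076.31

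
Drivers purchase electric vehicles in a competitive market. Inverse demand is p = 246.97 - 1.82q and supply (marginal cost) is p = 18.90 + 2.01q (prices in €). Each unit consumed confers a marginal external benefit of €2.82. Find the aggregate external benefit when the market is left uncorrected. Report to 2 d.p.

€167.93

Market equilibrium (private): 18.90 + 2.01q = 246.97 - 1.82q → q_m = 59.5483.
Total external benefit = MEB × q_m = 2.82 × 59.5483 = 167.9262.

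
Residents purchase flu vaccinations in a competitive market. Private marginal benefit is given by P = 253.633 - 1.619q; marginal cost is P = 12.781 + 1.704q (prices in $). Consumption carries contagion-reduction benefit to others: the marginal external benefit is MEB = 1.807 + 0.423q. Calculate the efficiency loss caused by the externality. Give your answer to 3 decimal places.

Market equilibrium (private): 12.781 + 1.704q = 253.633 - 1.619q → q_m = 72.4803.
Social marginal benefit = demand + MEB = 255.440 - 1.196q.
Set SMB = MC: 255.440 - 1.196q = 12.781 + 1.704q → q* = 83.6755.
Height of the DWL triangle at q_m is SMB(q_m) − MC(q_m) = MEB(q_m) = 32.4662.
DWL = ½ × 11.1952 × 32.4662 = 181.7328.

DWL = $181.733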